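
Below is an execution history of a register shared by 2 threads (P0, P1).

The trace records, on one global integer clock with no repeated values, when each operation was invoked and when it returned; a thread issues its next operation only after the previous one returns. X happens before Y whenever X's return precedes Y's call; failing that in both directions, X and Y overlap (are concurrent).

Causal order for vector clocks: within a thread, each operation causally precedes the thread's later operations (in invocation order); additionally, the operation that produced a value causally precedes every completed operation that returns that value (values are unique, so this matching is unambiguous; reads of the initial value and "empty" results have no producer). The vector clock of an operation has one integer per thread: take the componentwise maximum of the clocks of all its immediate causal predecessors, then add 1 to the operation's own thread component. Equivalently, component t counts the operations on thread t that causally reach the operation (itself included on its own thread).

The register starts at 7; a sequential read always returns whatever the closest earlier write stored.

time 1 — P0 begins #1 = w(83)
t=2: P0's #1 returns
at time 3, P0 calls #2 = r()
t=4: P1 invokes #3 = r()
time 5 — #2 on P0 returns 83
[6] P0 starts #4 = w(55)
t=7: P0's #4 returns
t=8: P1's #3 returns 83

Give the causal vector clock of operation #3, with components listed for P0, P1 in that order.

(1, 1)

#1, invoked 1, has no incoming edges; only P0's bump applies → (1, 0)
#3 (invocation 4): componentwise max over VC(#1)=(1, 0), +1 at P1, giving (1, 1)
#2 (invocation 3): componentwise max over VC(#1)=(1, 0), +1 at P0, giving (2, 0)
#4 (invocation 6): componentwise max over VC(#2)=(2, 0), +1 at P0, giving (3, 0)
target: VC(#3) = (1, 1)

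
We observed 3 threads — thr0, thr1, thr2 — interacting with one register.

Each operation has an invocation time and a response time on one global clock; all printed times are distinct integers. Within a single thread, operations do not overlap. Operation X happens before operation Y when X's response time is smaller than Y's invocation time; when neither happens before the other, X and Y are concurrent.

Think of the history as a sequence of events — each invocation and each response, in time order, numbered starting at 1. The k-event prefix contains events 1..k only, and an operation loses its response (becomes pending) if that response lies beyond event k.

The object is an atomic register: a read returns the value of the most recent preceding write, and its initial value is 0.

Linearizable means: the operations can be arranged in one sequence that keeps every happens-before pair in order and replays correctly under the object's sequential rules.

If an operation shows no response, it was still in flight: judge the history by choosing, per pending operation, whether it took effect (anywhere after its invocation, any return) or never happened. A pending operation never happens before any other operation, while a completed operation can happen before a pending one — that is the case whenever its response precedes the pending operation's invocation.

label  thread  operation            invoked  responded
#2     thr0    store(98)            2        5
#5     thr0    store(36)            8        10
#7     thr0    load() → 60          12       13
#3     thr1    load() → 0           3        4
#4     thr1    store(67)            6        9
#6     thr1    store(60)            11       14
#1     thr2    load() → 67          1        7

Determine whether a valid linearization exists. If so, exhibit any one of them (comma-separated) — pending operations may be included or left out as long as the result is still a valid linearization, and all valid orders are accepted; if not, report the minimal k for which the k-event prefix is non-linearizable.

linearizable — witness: #3, #2, #4, #1, #5, #6, #7

step 1: #3 load() → 0 — value 0
step 2: #2 store(98) — value 98
step 3: #4 store(67) — value 67
step 4: #1 load() → 67 — value 67
step 5: #5 store(36) — value 36
step 6: #6 store(60) — value 60
step 7: #7 load() → 60 — value 60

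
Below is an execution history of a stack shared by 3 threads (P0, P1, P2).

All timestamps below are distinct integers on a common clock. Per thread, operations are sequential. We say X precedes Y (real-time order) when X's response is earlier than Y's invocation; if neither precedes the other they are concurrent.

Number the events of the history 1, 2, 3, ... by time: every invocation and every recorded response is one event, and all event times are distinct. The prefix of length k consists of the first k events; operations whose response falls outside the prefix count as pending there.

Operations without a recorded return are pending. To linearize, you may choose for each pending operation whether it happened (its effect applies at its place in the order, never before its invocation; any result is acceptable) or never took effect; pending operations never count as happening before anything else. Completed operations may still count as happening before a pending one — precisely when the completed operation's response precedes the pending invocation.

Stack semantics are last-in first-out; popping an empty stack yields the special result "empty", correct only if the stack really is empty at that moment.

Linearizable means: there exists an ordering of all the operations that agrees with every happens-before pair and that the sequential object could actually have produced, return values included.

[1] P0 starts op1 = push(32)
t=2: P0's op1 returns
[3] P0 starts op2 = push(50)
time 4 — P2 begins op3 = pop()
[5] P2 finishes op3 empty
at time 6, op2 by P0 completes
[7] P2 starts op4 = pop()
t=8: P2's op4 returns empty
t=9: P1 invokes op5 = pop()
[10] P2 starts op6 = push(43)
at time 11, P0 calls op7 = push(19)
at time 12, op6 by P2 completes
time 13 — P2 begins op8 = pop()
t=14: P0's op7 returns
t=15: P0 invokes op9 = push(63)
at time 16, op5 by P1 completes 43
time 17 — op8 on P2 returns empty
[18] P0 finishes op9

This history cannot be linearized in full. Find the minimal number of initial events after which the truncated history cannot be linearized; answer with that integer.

events 1..4 are linearizable, e.g. via op1:
step 1: op1 push(32) — stack <32>
adding event 5 (op3 responds at 5) leaves no legal real-time order
no completion choice of the 1 pending operation (op2) rescues it — every subset was tried
take op1, op3 (pending dropped): step 2 already fails, because op3 pop() → empty cannot occur there

5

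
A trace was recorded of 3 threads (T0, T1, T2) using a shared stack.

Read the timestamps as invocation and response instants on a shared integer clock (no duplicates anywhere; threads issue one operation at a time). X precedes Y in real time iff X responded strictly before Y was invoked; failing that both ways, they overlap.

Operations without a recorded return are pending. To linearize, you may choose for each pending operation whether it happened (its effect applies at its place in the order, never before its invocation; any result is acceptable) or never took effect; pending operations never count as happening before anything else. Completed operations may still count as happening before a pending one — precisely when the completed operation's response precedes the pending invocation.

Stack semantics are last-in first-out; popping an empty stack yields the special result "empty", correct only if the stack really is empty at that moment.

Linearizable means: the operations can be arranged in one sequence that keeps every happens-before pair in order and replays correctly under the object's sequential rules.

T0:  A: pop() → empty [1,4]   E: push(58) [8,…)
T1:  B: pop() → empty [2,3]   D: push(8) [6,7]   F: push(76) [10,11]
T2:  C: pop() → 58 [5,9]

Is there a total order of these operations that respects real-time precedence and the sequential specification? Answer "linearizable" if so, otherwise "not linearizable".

one valid linearization: A, B, D, E, C, F
after step 1 (A pop() → empty): stack <>
after step 2 (B pop() → empty): stack <>
after step 3 (D push(8)): stack <8>
after step 4 (E push(58) (pending, included)): stack <8,58>
after step 5 (C pop() → 58): stack <8>
after step 6 (F push(76)): stack <8,76>

linearizable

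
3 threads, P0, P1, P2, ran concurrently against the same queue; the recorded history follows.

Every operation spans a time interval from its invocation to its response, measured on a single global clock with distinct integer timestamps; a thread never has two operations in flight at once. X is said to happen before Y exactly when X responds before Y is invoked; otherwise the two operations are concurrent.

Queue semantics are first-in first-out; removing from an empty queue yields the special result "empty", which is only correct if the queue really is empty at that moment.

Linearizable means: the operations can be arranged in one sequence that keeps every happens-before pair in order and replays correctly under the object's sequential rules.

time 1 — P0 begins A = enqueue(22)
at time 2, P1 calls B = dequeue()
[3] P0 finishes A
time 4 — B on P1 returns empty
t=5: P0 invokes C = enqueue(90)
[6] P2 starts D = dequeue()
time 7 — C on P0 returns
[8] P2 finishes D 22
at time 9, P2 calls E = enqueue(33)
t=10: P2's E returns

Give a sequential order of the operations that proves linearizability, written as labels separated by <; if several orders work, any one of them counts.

B < A < C < D < E

step 1: B dequeue() → empty — queue <>
step 2: A enqueue(22) — queue <22>
step 3: C enqueue(90) — queue <22,90>
step 4: D dequeue() → 22 — queue <90>
step 5: E enqueue(33) — queue <90,33>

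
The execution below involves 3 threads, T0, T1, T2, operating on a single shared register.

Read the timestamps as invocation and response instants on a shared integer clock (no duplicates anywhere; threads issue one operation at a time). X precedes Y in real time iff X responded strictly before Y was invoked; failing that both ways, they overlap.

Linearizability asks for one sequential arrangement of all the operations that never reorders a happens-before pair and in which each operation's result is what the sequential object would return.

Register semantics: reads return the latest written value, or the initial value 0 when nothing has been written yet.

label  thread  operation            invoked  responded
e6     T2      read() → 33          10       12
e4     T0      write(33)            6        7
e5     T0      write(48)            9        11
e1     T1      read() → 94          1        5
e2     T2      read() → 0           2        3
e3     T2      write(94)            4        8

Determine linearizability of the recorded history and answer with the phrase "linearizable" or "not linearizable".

linearizable

one valid linearization: e2, e3, e1, e4, e6, e5
step 1: e2 read() → 0 — value 0
step 2: e3 write(94) — value 94
step 3: e1 read() → 94 — value 94
step 4: e4 write(33) — value 33
step 5: e6 read() → 33 — value 33
step 6: e5 write(48) — value 48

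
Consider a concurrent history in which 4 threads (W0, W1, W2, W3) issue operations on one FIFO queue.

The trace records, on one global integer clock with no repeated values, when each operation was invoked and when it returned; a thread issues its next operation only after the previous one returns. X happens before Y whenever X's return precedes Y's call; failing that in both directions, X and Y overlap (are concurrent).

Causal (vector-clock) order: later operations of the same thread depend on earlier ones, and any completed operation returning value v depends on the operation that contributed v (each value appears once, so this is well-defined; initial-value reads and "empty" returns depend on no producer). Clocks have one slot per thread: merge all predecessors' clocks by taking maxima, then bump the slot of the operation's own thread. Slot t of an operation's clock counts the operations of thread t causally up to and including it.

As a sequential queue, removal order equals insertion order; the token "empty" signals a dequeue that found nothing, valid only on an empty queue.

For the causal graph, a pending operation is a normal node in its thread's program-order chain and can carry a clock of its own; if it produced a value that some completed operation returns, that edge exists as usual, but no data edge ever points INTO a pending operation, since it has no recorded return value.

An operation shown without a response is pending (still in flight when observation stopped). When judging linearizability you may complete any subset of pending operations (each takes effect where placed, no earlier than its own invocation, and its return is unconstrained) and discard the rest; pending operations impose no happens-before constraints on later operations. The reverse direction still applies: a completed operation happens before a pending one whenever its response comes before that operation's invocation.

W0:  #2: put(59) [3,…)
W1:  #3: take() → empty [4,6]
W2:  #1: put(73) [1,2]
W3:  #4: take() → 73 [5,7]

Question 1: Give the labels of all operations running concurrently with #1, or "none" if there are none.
Answer: none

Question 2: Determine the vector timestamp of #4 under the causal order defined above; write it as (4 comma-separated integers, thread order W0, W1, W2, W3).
Answer: (0, 0, 1, 1)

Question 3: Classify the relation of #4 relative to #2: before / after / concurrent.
Answer: concurrent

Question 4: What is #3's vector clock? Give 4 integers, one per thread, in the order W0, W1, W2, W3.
Answer: (0, 1, 0, 0)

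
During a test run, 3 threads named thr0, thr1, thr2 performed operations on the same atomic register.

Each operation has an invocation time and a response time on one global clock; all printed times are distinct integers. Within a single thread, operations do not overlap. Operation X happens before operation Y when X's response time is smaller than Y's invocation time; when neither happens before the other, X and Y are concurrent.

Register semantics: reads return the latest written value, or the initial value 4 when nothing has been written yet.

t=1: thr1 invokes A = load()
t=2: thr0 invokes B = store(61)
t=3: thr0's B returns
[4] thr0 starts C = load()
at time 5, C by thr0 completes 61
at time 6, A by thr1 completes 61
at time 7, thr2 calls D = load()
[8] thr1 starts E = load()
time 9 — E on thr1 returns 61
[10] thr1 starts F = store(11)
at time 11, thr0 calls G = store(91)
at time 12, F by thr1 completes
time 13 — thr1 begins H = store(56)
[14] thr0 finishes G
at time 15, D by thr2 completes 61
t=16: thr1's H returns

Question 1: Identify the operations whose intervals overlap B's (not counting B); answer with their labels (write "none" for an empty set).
A

overlap test against B [2,3]: concurrent iff the interval meets 2..3
A [1,6]: concurrent
C [4,5]: after
D [7,15]: after
E [8,9]: after
F [10,12]: after
G [11,14]: after
H [13,16]: after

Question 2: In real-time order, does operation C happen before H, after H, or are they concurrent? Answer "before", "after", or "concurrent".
before

C spans [4,5], H spans [13,16]
resp(C)=5 < inv(H)=13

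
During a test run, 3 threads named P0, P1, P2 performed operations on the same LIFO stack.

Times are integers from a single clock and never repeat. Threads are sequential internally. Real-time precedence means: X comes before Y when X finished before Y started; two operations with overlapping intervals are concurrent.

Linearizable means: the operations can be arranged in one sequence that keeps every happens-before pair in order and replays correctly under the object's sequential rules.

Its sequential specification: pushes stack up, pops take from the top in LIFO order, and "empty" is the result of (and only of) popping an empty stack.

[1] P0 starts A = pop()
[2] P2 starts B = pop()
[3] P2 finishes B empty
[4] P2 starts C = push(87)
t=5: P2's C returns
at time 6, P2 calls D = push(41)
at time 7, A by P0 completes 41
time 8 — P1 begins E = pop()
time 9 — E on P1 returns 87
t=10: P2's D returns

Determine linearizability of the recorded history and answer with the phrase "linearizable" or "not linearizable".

witness order: B, C, D, A, E
after step 1 (B pop() → empty): stack <>
after step 2 (C push(87)): stack <87>
after step 3 (D push(41)): stack <87,41>
after step 4 (A pop() → 41): stack <87>
after step 5 (E pop() → 87): stack <>

linearizable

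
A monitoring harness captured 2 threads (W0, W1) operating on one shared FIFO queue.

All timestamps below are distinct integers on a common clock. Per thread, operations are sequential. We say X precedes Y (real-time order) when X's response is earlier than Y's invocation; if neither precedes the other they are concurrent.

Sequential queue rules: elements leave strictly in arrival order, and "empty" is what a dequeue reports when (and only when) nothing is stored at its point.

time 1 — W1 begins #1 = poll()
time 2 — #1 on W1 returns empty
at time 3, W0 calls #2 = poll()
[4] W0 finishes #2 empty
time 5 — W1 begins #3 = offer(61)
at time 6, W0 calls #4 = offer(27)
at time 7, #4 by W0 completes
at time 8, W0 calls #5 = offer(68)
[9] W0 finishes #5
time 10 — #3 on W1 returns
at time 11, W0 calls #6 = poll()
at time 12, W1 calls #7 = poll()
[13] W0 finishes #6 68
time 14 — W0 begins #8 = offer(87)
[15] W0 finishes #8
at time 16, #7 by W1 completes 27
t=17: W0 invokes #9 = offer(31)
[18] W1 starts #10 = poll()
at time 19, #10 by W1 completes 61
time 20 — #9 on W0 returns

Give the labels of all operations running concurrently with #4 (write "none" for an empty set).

#3

overlap test against #4 [6,7]: concurrent iff the interval meets 6..7
#1 [1,2]: before
#2 [3,4]: before
#3 [5,10]: concurrent
#5 [8,9]: after
#6 [11,13]: after
#7 [12,16]: after
#8 [14,15]: after
#9 [17,20]: after
#10 [18,19]: after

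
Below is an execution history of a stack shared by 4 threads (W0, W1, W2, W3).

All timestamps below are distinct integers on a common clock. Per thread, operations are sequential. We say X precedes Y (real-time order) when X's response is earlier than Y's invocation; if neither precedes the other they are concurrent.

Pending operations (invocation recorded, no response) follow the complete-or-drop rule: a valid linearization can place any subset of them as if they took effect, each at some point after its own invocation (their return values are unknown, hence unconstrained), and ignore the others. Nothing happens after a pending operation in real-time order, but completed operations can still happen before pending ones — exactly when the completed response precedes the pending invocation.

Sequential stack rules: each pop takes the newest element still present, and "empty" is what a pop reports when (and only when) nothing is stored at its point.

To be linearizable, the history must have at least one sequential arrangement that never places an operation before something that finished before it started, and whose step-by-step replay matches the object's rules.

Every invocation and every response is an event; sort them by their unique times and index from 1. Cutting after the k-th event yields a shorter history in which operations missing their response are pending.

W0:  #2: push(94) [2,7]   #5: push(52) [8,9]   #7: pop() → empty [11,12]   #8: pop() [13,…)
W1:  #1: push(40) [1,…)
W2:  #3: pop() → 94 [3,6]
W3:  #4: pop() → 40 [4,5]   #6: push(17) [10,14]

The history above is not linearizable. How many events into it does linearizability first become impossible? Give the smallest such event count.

events 1..11 are linearizable; a witness order is #1, #2, #3, #4, #5:
after step 1 (#1 push(40) (pending, included)): stack <40>
after step 2 (#2 push(94)): stack <40,94>
after step 3 (#3 pop() → 94): stack <40>
after step 4 (#4 pop() → 40): stack <>
after step 5 (#5 push(52)): stack <52>
include event 12 — #7 responding at 12 — and every candidate order breaks
no escape via the 2 pending operations (#1, #6): every completion choice fails
one such order, #2, #3, #4, #5, #7 (pending dropped), breaks at step 3 where #4 pop() → 40 is illegal
one such order, #2, #4, #3, #5, #7 (pending dropped), breaks at step 2 where #4 pop() → 40 is illegal

12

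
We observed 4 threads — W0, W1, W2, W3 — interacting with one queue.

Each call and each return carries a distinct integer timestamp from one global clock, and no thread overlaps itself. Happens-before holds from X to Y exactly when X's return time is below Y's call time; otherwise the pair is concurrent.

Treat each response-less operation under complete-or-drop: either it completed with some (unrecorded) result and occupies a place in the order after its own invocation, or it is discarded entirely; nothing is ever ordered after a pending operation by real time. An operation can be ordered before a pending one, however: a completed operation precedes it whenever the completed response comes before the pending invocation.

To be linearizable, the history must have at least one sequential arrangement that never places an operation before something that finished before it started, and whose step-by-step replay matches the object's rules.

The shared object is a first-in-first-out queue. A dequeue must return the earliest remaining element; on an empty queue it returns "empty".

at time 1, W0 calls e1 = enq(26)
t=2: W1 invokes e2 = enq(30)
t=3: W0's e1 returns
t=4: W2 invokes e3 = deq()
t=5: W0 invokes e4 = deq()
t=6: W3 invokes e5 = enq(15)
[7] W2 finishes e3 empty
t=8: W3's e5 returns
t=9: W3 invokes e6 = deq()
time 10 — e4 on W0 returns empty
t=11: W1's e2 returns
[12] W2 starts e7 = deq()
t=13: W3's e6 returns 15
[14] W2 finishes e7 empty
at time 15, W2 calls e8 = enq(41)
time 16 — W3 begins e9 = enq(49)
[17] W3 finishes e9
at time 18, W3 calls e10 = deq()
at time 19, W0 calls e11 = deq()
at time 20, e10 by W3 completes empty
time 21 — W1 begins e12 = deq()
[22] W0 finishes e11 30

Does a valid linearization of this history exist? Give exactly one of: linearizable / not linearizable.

through event 9 a valid linearization exists; event 10 (e4 responding at time 10) ends that
no legal order exists: 6 real-time-consistent candidates over 4 completed queue operations, all rejected
every completion of the 2 pending operations (e2, e6) was checked; none linearizes
one such order, e1, e3, e4, e5 (pending dropped), breaks at step 2 where e3 deq() → empty is illegal
one such order, e1, e3, e5, e4 (pending dropped), breaks at step 2 where e3 deq() → empty is illegal

not linearizable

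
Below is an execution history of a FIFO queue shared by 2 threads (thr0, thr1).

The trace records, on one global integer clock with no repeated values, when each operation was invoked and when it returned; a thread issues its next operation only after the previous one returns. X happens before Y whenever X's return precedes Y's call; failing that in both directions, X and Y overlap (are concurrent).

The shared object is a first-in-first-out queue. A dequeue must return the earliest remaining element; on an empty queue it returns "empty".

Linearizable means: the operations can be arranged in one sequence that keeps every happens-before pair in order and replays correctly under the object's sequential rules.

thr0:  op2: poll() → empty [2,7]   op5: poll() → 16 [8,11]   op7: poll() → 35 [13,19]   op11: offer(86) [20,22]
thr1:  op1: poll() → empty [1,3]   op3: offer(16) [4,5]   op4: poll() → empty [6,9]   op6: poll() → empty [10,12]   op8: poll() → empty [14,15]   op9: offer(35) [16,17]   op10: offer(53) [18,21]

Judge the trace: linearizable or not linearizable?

linearizable

one valid linearization: op1, op2, op3, op5, op4, op6, op8, op9, op7, op10, op11
after step 1 (op1 poll() → empty): queue <>
after step 2 (op2 poll() → empty): queue <>
after step 3 (op3 offer(16)): queue <16>
after step 4 (op5 poll() → 16): queue <>
after step 5 (op4 poll() → empty): queue <>
after step 6 (op6 poll() → empty): queue <>
after step 7 (op8 poll() → empty): queue <>
after step 8 (op9 offer(35)): queue <35>
after step 9 (op7 poll() → 35): queue <>
after step 10 (op10 offer(53)): queue <53>
after step 11 (op11 offer(86)): queue <53,86>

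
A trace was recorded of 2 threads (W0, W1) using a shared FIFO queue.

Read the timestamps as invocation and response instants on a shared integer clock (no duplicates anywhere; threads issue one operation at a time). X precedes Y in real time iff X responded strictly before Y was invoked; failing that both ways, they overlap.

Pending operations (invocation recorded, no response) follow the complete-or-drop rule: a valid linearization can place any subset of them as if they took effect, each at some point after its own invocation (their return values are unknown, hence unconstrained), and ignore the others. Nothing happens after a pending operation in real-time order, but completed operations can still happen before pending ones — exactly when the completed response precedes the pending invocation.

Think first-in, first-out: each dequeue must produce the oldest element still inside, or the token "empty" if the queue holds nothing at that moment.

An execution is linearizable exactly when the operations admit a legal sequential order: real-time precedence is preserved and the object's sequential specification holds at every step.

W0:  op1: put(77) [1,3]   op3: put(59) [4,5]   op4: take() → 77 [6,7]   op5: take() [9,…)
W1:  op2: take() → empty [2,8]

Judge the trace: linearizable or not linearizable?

linearizable

a witness: op2, op1, op3, op4
after step 1 (op2 take() → empty): queue <>
after step 2 (op1 put(77)): queue <77>
after step 3 (op3 put(59)): queue <77,59>
after step 4 (op4 take() → 77): queue <59>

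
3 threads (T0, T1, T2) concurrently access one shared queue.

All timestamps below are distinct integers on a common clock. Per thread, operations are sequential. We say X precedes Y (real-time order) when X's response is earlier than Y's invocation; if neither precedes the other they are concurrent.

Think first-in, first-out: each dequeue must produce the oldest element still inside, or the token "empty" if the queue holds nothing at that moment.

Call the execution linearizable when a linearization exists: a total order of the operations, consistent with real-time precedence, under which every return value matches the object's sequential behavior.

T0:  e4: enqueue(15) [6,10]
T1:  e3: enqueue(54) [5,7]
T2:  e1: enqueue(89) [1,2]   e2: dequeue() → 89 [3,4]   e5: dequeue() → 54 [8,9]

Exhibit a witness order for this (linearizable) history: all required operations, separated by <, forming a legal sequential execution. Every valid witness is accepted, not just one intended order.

step 1: e1 enqueue(89) — queue <89>
step 2: e2 dequeue() → 89 — queue <>
step 3: e3 enqueue(54) — queue <54>
step 4: e4 enqueue(15) — queue <54,15>
step 5: e5 dequeue() → 54 — queue <15>

e1 < e2 < e3 < e4 < e5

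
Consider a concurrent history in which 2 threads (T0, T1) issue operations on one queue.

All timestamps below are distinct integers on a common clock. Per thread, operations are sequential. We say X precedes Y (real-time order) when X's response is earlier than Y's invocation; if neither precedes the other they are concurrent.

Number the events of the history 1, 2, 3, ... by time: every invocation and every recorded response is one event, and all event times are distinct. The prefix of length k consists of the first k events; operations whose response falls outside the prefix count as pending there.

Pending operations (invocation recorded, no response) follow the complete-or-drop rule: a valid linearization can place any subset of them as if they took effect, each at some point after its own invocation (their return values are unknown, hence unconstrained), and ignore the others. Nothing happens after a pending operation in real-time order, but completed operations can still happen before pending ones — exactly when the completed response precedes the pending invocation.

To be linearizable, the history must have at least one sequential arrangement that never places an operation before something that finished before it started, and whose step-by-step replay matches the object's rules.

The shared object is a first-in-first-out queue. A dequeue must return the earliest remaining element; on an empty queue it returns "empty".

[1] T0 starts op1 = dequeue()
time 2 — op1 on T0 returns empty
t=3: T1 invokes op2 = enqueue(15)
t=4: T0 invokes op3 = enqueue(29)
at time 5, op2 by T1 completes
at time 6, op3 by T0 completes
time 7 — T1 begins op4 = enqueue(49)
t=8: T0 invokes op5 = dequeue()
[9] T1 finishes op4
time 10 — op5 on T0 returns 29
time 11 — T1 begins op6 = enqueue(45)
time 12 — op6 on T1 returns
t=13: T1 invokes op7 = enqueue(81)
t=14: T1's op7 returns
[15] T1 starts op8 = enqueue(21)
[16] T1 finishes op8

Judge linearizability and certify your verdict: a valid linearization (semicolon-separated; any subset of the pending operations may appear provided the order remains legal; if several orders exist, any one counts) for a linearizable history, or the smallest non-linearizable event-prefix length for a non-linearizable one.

linearizable — witness: op1; op3; op2; op4; op5; op6; op7; op8

step 1: op1 dequeue() → empty — queue <>
step 2: op3 enqueue(29) — queue <29>
step 3: op2 enqueue(15) — queue <29,15>
step 4: op4 enqueue(49) — queue <29,15,49>
step 5: op5 dequeue() → 29 — queue <15,49>
step 6: op6 enqueue(45) — queue <15,49,45>
step 7: op7 enqueue(81) — queue <15,49,45,81>
step 8: op8 enqueue(21) — queue <15,49,45,81,21>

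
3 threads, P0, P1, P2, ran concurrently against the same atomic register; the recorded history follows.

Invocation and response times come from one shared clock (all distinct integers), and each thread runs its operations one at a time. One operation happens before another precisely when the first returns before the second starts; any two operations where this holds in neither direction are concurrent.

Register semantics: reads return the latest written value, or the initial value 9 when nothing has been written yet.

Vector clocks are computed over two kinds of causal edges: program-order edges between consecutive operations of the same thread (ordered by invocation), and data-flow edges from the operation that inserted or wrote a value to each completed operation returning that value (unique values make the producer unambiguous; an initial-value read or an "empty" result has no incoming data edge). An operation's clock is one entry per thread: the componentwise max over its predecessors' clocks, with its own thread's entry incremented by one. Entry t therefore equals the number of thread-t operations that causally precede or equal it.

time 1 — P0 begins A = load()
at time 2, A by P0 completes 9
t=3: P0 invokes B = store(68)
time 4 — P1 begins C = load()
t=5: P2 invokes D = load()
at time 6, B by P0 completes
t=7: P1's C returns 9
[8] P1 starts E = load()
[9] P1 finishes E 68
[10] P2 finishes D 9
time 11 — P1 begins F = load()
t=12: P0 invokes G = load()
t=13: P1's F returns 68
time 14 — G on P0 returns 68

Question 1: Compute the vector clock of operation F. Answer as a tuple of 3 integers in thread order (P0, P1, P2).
Answer: (2, 3, 0)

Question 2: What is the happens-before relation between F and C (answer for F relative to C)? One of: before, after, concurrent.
Answer: after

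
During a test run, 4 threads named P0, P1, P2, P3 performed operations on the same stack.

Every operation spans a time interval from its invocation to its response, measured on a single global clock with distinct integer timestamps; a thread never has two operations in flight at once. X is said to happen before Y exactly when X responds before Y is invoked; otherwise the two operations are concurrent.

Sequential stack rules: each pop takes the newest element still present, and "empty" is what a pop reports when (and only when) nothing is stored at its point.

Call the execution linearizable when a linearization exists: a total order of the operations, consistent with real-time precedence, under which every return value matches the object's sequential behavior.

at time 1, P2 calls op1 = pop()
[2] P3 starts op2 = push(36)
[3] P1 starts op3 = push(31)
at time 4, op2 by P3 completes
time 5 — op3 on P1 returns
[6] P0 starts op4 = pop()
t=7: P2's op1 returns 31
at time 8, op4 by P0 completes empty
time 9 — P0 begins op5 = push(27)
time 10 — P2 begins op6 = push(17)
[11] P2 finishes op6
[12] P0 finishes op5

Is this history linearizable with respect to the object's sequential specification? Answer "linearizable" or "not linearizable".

not linearizable

cut after 7 events: linearizable; cut after 8 events (op4 responds, time 8): not linearizable
real-time-consistent orders of the 4 completed operations: 8 — all fail the stack replay
e.g. op1, op2, op3, op4: illegal at step 1, since op1 pop() → 31 cannot apply there
e.g. op1, op3, op2, op4: illegal at step 1, since op1 pop() → 31 cannot apply there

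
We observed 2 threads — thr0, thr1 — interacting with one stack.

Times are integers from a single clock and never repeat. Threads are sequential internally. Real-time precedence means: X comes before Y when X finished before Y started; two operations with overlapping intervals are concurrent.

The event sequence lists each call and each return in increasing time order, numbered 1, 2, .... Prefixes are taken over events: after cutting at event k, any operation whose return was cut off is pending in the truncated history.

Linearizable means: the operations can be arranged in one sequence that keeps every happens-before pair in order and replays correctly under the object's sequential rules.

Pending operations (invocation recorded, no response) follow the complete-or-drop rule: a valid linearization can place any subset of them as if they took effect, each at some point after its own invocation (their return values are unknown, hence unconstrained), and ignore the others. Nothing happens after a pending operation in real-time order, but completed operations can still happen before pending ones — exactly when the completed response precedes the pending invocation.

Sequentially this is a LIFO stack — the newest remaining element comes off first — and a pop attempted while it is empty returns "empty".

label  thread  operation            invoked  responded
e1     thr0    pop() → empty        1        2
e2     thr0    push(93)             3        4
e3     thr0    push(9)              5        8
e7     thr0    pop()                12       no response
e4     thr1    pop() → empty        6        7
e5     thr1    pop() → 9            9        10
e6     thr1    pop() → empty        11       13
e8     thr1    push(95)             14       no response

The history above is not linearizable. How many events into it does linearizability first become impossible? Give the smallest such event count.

7

events 1..6 are linearizable; a witness order is e1, e2:
1. e1 pop() → empty, leaving stack <>
2. e2 push(93), leaving stack <93>
adding event 7 (e4 responds at 7) leaves no legal real-time order
including or dropping the 1 pending operation (e3) in any combination fails
take e1, e2, e4 (pending dropped): step 3 already fails, because e4 pop() → empty cannot occur there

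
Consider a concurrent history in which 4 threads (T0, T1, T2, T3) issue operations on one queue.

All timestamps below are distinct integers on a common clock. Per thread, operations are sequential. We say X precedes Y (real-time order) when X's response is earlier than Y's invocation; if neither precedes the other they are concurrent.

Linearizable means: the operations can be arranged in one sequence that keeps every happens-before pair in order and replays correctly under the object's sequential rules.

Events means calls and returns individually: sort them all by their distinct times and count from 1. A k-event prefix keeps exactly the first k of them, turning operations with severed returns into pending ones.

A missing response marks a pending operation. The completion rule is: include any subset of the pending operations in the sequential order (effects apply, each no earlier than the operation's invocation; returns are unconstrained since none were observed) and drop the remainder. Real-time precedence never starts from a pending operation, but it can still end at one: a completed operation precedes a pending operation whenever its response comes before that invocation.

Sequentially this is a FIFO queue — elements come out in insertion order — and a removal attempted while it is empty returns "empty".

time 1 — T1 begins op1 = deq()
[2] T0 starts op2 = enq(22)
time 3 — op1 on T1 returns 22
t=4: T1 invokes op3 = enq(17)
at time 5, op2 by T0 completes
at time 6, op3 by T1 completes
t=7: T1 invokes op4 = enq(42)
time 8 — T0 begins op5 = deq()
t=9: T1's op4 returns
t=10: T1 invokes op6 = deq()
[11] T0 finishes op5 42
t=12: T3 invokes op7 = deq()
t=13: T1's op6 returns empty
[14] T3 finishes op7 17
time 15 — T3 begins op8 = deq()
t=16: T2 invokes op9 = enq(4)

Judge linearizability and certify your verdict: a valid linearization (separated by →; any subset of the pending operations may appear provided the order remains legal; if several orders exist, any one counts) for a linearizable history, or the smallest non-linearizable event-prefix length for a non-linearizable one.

cut after 12 events: linearizable; cut after 13 events (op6 responds, time 13): not linearizable
all 9 real-time-respecting orders fail — 6 completed queue operations, no legal replay
no completion choice of the 1 pending operation (op7) rescues it — every subset was tried
take op1, op2, op3, op4, op5, op6 (pending dropped): step 1 already fails, because op1 deq() → 22 cannot occur there
take op1, op2, op3, op4, op6, op5 (pending dropped): step 1 already fails, because op1 deq() → 22 cannot occur there

not linearizable — minimal violating prefix: 13 events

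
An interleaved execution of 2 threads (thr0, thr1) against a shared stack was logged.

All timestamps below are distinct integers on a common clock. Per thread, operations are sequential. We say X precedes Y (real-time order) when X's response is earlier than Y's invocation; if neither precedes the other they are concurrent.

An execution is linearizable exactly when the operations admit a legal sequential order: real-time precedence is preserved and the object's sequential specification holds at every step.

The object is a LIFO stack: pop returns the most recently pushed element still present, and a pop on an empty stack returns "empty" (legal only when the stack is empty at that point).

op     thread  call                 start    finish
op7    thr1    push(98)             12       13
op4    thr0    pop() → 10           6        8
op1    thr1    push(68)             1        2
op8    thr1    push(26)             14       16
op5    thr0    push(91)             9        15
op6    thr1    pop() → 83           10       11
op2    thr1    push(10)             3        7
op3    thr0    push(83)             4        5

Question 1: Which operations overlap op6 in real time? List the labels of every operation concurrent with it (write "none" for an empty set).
Answer: op5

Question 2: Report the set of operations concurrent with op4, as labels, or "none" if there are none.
Answer: op2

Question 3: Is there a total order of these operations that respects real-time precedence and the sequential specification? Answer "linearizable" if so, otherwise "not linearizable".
one valid linearization: op1, op3, op2, op4, op6, op5, op7, op8
step 1: op1 push(68) — stack <68>
step 2: op3 push(83) — stack <68,83>
step 3: op2 push(10) — stack <68,83,10>
step 4: op4 pop() → 10 — stack <68,83>
step 5: op6 pop() → 83 — stack <68>
step 6: op5 push(91) — stack <68,91>
step 7: op7 push(98) — stack <68,91,98>
step 8: op8 push(26) — stack <68,91,98,26>

linearizable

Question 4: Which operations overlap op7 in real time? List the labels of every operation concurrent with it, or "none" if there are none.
Answer: op5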